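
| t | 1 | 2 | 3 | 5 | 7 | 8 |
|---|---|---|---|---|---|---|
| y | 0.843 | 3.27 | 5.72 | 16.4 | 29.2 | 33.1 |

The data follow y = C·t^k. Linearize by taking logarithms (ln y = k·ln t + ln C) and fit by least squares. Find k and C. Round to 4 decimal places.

k = 1.7828, C = 0.8735

Linearized form: ln y = k·ln t + ln C. From the 6 transformed points,
Over the data: Σln t = 7.4265, Σ(ln t)² = 12.3883, Σln y = 12.4290, Σln t·ln y = 21.0821.
Normal system: [[12.3883, 7.4265]; [7.4265, 6]]·[k, ln C]ᵀ = [21.0821, 12.4290]ᵀ.
Solving (det = 19.1764): k = 1.78285, ln C = -0.13524, so C = exp(-0.13524) = 0.87350.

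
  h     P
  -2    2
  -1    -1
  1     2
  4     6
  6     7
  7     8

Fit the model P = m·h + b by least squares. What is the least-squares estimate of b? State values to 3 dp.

From the data, Σh·h = 107, Σh = 15, Σ1 = 6.
For AᵀP: Σh·P = 121, ΣP = 24.
Eliminating b: 6·(row 1) − 15·(row 2) gives 417·m = 6·121 − 15·24 = 366, so m = 122/139.
Then b = (24 − 15·(122/139))/6 = 251/139.

b = 1.806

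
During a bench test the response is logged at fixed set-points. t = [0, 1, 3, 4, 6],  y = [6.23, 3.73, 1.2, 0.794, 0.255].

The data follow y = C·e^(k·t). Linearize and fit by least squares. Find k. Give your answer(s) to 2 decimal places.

Linearized form: ln y = k·t + ln C. From the 5 transformed points,
Sums: Σt = 14.0000, Σ(t)² = 62.0000, Σln y = 1.7309, Σt·ln y = -7.2583.
Normal system: [[62.0000, 14.0000]; [14.0000, 5]]·[k, ln C]ᵀ = [-7.2583, 1.7309]ᵀ.
Solving (det = 114.0000): k = -0.53092, ln C = 1.83276.

k = -0.53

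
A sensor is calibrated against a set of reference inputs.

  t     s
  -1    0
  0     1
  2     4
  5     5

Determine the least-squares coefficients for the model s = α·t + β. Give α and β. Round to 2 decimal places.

Compute the Gram sums: Σt·t = 30, Σt = 6, Σ1 = 4.
And Σt·s = 33, Σs = 10.
Eliminating β: 4·(row 1) − 6·(row 2) gives 84·α = 4·33 − 6·10 = 72, so α = 6/7.
Then β = (10 − 6·(6/7))/4 = 17/14.

α = 0.86, β = 1.21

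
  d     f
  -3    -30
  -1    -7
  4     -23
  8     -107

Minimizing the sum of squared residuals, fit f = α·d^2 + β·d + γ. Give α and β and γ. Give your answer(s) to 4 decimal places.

α = -2.0114, β = 3.0160, γ = -2.5262

Normal-equation sums: Σd^2·d^2 = 4434, Σd^2·d = 548, Σd^2 = 90, Σd·d = 90, Σd = 8, Σ1 = 4.
And Σd^2·f = -7493, Σd·f = -851, Σf = -167.
Normal equations: [[4434, 548, 90]; [548, 90, 8]; [90, 8, 4]]·[α, β, γ]ᵀ = [-7493, -851, -167]ᵀ.
Inverting the 3×3 Gram matrix, [α, β, γ]ᵀ = [-86171/42842, 129211/42842, -54114/21421]ᵀ.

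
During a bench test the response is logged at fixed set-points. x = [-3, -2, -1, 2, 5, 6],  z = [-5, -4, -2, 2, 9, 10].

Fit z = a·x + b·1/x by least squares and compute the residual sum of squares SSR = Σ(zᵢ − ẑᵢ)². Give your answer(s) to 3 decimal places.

SSR = 2.707

With design matrix A, AᵀA = [[79, 6]; [6, 1511/900]] and Aᵀz = [134, 152/15]ᵀ.
det = 79·(1511/900) − 6² = 86969/900.
a = (134·(1511/900) − 6·(152/15))/(86969/900) = 147754/86969; b = (79·(152/15) − 6·134)/(86969/900) = -3120/86969.
Residuals: 7377/86969, -53928/86969, -29304/86969, -120010/86969, 44575/86969, -16314/86969; SSR = 235450/86969.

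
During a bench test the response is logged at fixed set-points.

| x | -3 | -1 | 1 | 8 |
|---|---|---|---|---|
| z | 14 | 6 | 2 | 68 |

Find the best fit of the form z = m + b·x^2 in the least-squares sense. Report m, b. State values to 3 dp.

m = 3.576, b = 1.009

MᵀM·[m, b]ᵀ = Mᵀz reads: 4·m + 75·b = 90;  75·m + 4179·b = 4486.
(Σ1 = 4, Σx^2 = 75, Σx^2·x^2 = 4179, Σz = 90, Σx^2·z = 4486.)
Eliminating b: 4179·(row 1) − 75·(row 2) gives 11091·m = 4179·90 − 75·4486 = 39660, so m = 13220/3697.
Then b = (4486 − 75·(13220/3697))/4179 = 11194/11091.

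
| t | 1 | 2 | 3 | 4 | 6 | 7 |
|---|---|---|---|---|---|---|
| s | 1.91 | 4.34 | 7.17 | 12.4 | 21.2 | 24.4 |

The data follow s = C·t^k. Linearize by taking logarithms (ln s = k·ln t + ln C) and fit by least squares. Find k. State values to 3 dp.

k = 1.346

Linearized form: ln s = k·ln t + ln C. From the 6 transformed points,
Σln t = 6.9157, Σ(ln t)² = 10.6062, Σln s = 12.8512, Σln t·ln s = 18.3603.
Normal system: [[10.6062, 6.9157]; [6.9157, 6]]·[k, ln C]ᵀ = [18.3603, 12.8512]ᵀ.
Δ = 10.6062·6 − (6.9157)² = 15.8099; k = (18.3603·6 − 6.9157·12.8512)/15.8099 = 1.34642, ln C = (10.6062·12.8512 − 6.9157·18.3603)/15.8099 = 0.58995.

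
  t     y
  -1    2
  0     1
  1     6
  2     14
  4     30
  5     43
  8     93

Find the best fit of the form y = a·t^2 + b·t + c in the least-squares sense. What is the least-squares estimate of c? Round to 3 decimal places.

c = 2.665

Sums needed: Σt^2·t^2 = 4995, Σt^2·t = 709, Σt^2 = 111, Σt·t = 111, Σt = 19, Σ1 = 7.
For Mᵀy: Σt^2·y = 7571, Σt·y = 1111, Σy = 189.
So MᵀM·[a, b, c]ᵀ = Mᵀy: [[4995, 709, 111]; [709, 111, 19]; [111, 19, 7]]·[a, b, c]ᵀ = [7571, 1111, 189]ᵀ.
Row-reducing yields a = 49023/45521, b = 121729/45521, c = 121295/45521.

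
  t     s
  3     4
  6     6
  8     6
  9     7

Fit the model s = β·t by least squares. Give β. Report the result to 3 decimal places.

β = 0.837

Normal-equation sums: Σt·t = 190.
Moment sums: Σt·s = 159.
Normal equations: [[190]]·[β]ᵀ = [159]ᵀ.
β = 159/190 = 0.836842.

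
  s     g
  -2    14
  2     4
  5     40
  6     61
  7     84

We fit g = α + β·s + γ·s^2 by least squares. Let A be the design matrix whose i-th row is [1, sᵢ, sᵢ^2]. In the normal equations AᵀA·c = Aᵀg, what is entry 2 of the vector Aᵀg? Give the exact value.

1134

Entry 2 ↔ basis s, so (Aᵀg)_{2} = Σᵢ (s)·gᵢ = (-2)·(14) + (2)·(4) + (5)·(40) + (6)·(61) + (7)·(84) = 1134.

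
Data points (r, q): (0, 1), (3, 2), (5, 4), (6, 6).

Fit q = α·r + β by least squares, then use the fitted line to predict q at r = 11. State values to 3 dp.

Setting ∂/∂α … = 0 gives: 70·α + 14·β = 62;  14·α + 4·β = 13.
Eliminating β: 4·(row 1) − 14·(row 2) gives 84·α = 4·62 − 14·13 = 66, so α = 11/14.
Then β = (13 − 14·(11/14))/4 = 1/2.
At r = 11: q̂ = (11/14)·(11) + (1/2)·(1) = 64/7.

q̂ = 9.143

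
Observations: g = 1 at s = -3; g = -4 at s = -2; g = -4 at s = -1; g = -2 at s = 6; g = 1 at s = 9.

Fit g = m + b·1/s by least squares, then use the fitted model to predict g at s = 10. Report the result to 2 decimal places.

Setting ∂/∂m … = 0 gives: 5·m + (-14/9)·b = -8;  (-14/9)·m + (227/162)·b = 49/9.
(Σ1 = 5, Σ1/s = -14/9, Σ1/s·1/s = 227/162, Σg = -8, Σ1/s·g = 49/9.)
Determinant 5·(227/162) − (-14/9)² = 743/162.
m = ((-8)·(227/162) − (-14/9)·(49/9))/(743/162) = -444/743; b = (5·(49/9) − (-14/9)·(-8))/(743/162) = 2394/743.
At s = 10: ĝ = (-444/743)·(1) + (2394/743)·(1/10) = -1023/3715.

ĝ = -0.28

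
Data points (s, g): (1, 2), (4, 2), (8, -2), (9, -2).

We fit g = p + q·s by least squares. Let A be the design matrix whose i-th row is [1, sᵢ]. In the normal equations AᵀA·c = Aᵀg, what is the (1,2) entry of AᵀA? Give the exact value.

22

Row 1 ↔ basis 1, column 2 ↔ basis s, so (AᵀA)_{1,2} = Σᵢ s = (1)·(1) + (1)·(4) + (1)·(8) + (1)·(9) = 22.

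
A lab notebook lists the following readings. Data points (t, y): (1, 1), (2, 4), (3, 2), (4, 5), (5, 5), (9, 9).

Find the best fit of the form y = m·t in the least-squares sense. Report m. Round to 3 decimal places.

m = 1.037

Entries of XᵀX: Σt·t = 136.
Right-hand side: Σt·y = 141.
Hence m = 141 / 136 ≈ 1.03676.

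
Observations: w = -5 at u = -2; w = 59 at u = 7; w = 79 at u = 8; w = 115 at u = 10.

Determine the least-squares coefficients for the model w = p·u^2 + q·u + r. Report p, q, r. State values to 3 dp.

The normal equations are: 16513·p + 1847·q + 217·r = 19427;  1847·p + 217·q + 23·r = 2205;  217·p + 23·q + 4·r = 248.
(Σu^2·u^2 = 16513, Σu^2·u = 1847, Σu^2 = 217, Σu·u = 217, Σu = 23, Σ1 = 4, Σu^2·w = 19427, Σu·w = 2205, Σw = 248.)
Inverting the 3×3 Gram matrix, [p, q, r]ᵀ = [6566/7113, 6318/2371, -24185/7113]ᵀ.

p = 0.923, q = 2.665, r = -3.400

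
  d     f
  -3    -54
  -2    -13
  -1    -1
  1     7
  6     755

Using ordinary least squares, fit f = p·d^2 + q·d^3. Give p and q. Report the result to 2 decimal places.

p = 2.96, q = 3.00

Entries of XᵀX: Σd^2·d^2 = 1395, Σd^2·d^3 = 7501, Σd^3·d^3 = 47451.
Moment sums: Σd^2·f = 26648, Σd^3·f = 164650.
So XᵀX·[p, q]ᵀ = Xᵀf: [[1395, 7501]; [7501, 47451]]·[p, q]ᵀ = [26648, 164650]ᵀ.
Δ = 1395·47451 − 7501² = 9929144.
p = (26648·47451 − 7501·164650)/9929144 = 14717299/4964572; q = (1395·164650 − 7501·26648)/9929144 = 14900051/4964572.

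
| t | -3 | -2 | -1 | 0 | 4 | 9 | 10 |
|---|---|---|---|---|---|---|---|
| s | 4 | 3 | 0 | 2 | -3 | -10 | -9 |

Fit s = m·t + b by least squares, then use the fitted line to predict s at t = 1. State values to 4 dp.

Sums needed: Σt·t = 211, Σt = 17, Σ1 = 7.
For Mᵀs: Σt·s = -210, Σs = -13.
Eliminating b: 7·(row 1) − 17·(row 2) gives 1188·m = 7·(-210) − 17·(-13) = -1249, so m = -1249/1188.
Then b = ((-13) − 17·(-1249/1188))/7 = 827/1188.
At t = 1: ŝ = (-1249/1188)·(1) + (827/1188)·(1) = -211/594.

ŝ = -0.3552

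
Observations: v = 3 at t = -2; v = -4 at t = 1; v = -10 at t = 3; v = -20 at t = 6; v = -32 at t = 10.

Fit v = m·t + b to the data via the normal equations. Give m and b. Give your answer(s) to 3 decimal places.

Normal-equation sums: Σt·t = 150, Σt = 18, Σ1 = 5.
Right-hand side: Σt·v = -480, Σv = -63.
Eliminating b: 5·(row 1) − 18·(row 2) gives 426·m = 5·(-480) − 18·(-63) = -1266, so m = -211/71.
Then b = ((-63) − 18·(-211/71))/5 = -135/71.

m = -2.972, b = -1.901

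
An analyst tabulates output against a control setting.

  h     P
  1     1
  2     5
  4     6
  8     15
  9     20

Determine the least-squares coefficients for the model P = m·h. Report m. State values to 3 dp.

m = 2.018

Entries of MᵀM: Σh·h = 166.
Moment sums: Σh·P = 335.
MᵀM·[m]ᵀ = MᵀP becomes [[166]]·[m]ᵀ = [335]ᵀ.
m = 335/166 = 2.01807.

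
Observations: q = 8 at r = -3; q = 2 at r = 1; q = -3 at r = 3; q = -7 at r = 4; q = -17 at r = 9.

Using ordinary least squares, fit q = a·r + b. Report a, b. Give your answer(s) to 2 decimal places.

a = -2.14, b = 2.59

The normal system MᵀM·[a, b]ᵀ = Mᵀq is [[116, 14]; [14, 5]]·[a, b]ᵀ = [-212, -17]ᵀ.
Eliminating b: 5·(row 1) − 14·(row 2) gives 384·a = 5·(-212) − 14·(-17) = -822, so a = -137/64.
Then b = ((-17) − 14·(-137/64))/5 = 83/32.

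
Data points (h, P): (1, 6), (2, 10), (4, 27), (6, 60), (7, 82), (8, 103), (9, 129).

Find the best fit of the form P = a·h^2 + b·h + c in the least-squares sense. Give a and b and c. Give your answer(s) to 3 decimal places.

a = 1.559, b = -0.047, c = 3.932

Entries of AᵀA: Σh^2·h^2 = 14627, Σh^2·h = 1873, Σh^2 = 251, Σh·h = 251, Σh = 37, Σ1 = 7.
And Σh^2·P = 23697, Σh·P = 3053, ΣP = 417.
Normal equations: [[14627, 1873, 251]; [1873, 251, 37]; [251, 37, 7]]·[a, b, c]ᵀ = [23697, 3053, 417]ᵀ.
Solving the 3×3 system (Gaussian elimination) gives a = 9179/5889, b = -557/11778, c = 15437/3926.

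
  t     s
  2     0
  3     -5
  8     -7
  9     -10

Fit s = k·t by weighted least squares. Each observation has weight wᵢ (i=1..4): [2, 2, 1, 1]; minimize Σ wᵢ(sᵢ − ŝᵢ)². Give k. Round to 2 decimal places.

From the data, Σwᵢ·t·t = 171.
For AᵀWs: Σwᵢ·t·s = -176.
Normal equations: [[171]]·[k]ᵀ = [-176]ᵀ.
Hence k = -176 / 171 ≈ -1.02924.

k = -1.03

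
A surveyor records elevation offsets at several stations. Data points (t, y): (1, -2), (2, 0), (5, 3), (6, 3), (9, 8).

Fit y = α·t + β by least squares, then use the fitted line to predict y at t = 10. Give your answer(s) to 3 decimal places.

Compute the Gram sums: Σt·t = 147, Σt = 23, Σ1 = 5.
Right-hand side: Σt·y = 103, Σy = 12.
Eliminating β: 5·(row 1) − 23·(row 2) gives 206·α = 5·103 − 23·12 = 239, so α = 239/206.
Then β = (12 − 23·(239/206))/5 = -605/206.
At t = 10: ŷ = (239/206)·(10) + (-605/206)·(1) = 1785/206.

ŷ = 8.665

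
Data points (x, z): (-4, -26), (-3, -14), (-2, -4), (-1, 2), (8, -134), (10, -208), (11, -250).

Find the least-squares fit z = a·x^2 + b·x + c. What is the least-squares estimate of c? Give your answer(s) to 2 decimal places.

Normal-equation sums: Σx^2·x^2 = 29091, Σx^2·x = 2743, Σx^2 = 315, Σx·x = 315, Σx = 19, Σ1 = 7.
And Σx^2·z = -60182, Σx·z = -5750, Σz = -634.
Normal equations: [[29091, 2743, 315]; [2743, 315, 19]; [315, 19, 7]]·[a, b, c]ᵀ = [-60182, -5750, -634]ᵀ.
Solving the 3×3 system (Gaussian elimination) gives a = -319821/159581, b = -148627/159581, c = 341882/159581.

c = 2.14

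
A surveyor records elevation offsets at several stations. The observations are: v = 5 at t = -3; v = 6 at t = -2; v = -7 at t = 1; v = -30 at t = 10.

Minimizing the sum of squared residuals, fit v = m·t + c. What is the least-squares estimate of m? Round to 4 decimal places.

m = -2.8095

Setting ∂/∂m … = 0 gives: 114·m + 6·c = -334;  6·m + 4·c = -26.
Eliminating c: 4·(row 1) − 6·(row 2) gives 420·m = 4·(-334) − 6·(-26) = -1180, so m = -59/21.
Then c = ((-26) − 6·(-59/21))/4 = -16/7.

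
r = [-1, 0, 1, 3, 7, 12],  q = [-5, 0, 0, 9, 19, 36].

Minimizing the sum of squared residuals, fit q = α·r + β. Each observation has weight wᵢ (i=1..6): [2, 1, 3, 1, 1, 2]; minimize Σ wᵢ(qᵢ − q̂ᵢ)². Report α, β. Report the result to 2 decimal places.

α = 3.15, β = -2.01

With design matrix M, MᵀWM = [[351, 35]; [35, 10]] and MᵀWq = [1034, 90]ᵀ.
Eliminating β: 10·(row 1) − 35·(row 2) gives 2285·α = 10·1034 − 35·90 = 7190, so α = 1438/457.
Then β = (90 − 35·(1438/457))/10 = -920/457.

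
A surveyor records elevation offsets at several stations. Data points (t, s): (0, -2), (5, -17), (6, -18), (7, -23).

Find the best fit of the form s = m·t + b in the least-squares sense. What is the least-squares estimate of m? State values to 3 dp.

The normal equations are: 110·m + 18·b = -354;  18·m + 4·b = -60.
(Σt·t = 110, Σt = 18, Σ1 = 4, Σt·s = -354, Σs = -60.)
Eliminating b: 4·(row 1) − 18·(row 2) gives 116·m = 4·(-354) − 18·(-60) = -336, so m = -84/29.
Then b = ((-60) − 18·(-84/29))/4 = -57/29.

m = -2.897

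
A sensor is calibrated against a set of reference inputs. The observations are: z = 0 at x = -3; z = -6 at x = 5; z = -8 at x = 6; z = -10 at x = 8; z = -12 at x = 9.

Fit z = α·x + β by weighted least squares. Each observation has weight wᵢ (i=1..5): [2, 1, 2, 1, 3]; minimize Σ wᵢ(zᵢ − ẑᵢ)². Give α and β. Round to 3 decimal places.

α = -0.976, β = -2.566

The normal equations are: 422·α + 46·β = -530;  46·α + 9·β = -68.
(Σwᵢ·x·x = 422, Σwᵢ·x = 46, Σwᵢ·1 = 9, Σwᵢ·x·z = -530, Σwᵢ·z = -68.)
Δ = 422·9 − 46² = 1682.
α = ((-530)·9 − 46·(-68))/1682 = -821/841; β = (422·(-68) − 46·(-530))/1682 = -2158/841.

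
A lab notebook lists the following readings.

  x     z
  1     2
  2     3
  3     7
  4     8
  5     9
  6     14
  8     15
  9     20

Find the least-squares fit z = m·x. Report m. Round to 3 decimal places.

Sums needed: Σx·x = 236.
For Mᵀz: Σx·z = 490.
So MᵀM·[m]ᵀ = Mᵀz: [[236]]·[m]ᵀ = [490]ᵀ.
Hence m = 490 / 236 ≈ 2.07627.

m = 2.076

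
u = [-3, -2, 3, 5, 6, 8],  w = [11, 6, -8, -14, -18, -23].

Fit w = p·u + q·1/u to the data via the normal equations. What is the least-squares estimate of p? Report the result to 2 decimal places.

Compute the Gram sums: Σu·u = 147, Σu·1/u = 6, Σ1/u·1/u = 889/1600.
Right-hand side: Σu·w = -431, Σ1/u·w = -2161/120.
det = 147·(889/1600) − 6² = 73083/1600.
p = ((-431)·(889/1600) − 6·(-2161/120))/(73083/1600) = -70093/24361; q = (147·(-2161/120) − 6·(-431))/(73083/1600) = -97960/73083.

p = -2.88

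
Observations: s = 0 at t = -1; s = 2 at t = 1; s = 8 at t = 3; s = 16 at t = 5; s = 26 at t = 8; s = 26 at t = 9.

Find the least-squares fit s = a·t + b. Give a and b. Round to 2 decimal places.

Compute the Gram sums: Σt·t = 181, Σt = 25, Σ1 = 6.
Moment sums: Σt·s = 548, Σs = 78.
So AᵀA·[a, b]ᵀ = Aᵀs: [[181, 25]; [25, 6]]·[a, b]ᵀ = [548, 78]ᵀ.
det = 181·6 − 25² = 461.
a = (548·6 − 25·78)/461 = 1338/461; b = (181·78 − 25·548)/461 = 418/461.

a = 2.90, b = 0.91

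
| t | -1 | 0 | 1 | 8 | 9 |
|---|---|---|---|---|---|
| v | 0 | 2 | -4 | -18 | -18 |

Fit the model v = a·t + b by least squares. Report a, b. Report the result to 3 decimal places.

Sums needed: Σt·t = 147, Σt = 17, Σ1 = 5.
Moment sums: Σt·v = -310, Σv = -38.
AᵀA·[a, b]ᵀ = Aᵀv becomes [[147, 17]; [17, 5]]·[a, b]ᵀ = [-310, -38]ᵀ.
Determinant 147·5 − 17² = 446.
a = ((-310)·5 − 17·(-38))/446 = -452/223; b = (147·(-38) − 17·(-310))/446 = -158/223.

a = -2.027, b = -0.709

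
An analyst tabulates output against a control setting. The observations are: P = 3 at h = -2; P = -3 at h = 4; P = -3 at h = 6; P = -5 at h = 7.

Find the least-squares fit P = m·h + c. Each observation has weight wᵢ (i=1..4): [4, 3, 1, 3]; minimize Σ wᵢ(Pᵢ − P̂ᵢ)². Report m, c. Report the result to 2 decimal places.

Normal-equation sums: Σwᵢ·h·h = 247, Σwᵢ·h = 31, Σwᵢ·1 = 11.
Moment sums: Σwᵢ·h·P = -183, Σwᵢ·P = -15.
Normal equations: [[247, 31]; [31, 11]]·[m, c]ᵀ = [-183, -15]ᵀ.
Determinant 247·11 − 31² = 1756.
m = ((-183)·11 − 31·(-15))/1756 = -387/439; c = (247·(-15) − 31·(-183))/1756 = 492/439.

m = -0.88, c = 1.12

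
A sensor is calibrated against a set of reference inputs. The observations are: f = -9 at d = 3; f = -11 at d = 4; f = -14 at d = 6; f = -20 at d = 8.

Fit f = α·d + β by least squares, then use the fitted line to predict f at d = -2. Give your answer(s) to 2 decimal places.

With design matrix M, MᵀM = [[125, 21]; [21, 4]] and Mᵀf = [-315, -54]ᵀ.
det = 125·4 − 21² = 59.
α = ((-315)·4 − 21·(-54))/59 = -126/59; β = (125·(-54) − 21·(-315))/59 = -135/59.
At d = -2: f̂ = (-126/59)·(-2) + (-135/59)·(1) = 117/59.

f̂ = 1.98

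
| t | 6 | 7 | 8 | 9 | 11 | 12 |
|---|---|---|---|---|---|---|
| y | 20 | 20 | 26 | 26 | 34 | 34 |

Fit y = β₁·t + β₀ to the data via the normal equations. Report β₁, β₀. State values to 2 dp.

Forming AᵀA = [[495, 53]; [53, 6]] and Aᵀy = [1484, 160]ᵀ gives AᵀA·[β₁, β₀]ᵀ = Aᵀy.
Δ = 495·6 − 53² = 161.
β₁ = (1484·6 − 53·160)/161 = 424/161; β₀ = (495·160 − 53·1484)/161 = 548/161.

β₁ = 2.63, β₀ = 3.40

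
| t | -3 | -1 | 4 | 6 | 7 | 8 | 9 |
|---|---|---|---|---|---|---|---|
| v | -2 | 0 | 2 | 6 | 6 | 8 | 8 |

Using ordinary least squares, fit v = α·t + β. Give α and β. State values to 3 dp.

α = 0.848, β = 0.368

Setting ∂/∂α … = 0 gives: 256·α + 30·β = 228;  30·α + 7·β = 28.
(Σt·t = 256, Σt = 30, Σ1 = 7, Σt·v = 228, Σv = 28.)
Eliminating β: 7·(row 1) − 30·(row 2) gives 892·α = 7·228 − 30·28 = 756, so α = 189/223.
Then β = (28 − 30·(189/223))/7 = 82/223.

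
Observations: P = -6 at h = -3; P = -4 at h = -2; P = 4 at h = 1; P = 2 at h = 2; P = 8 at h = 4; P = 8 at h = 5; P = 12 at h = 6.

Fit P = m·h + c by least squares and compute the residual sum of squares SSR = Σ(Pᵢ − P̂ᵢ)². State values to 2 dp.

From the data, Σh·h = 95, Σh = 13, Σ1 = 7.
Moment sums: Σh·P = 178, ΣP = 24.
So MᵀM·[m, c]ᵀ = MᵀP: [[95, 13]; [13, 7]]·[m, c]ᵀ = [178, 24]ᵀ.
det = 95·7 − 13² = 496.
m = (178·7 − 13·24)/496 = 467/248; c = (95·24 − 13·178)/496 = -17/248.
Residuals: -35/124, -41/248, 271/124, -421/248, 133/248, -167/124, 191/248; SSR = 1297/124.

SSR = 10.46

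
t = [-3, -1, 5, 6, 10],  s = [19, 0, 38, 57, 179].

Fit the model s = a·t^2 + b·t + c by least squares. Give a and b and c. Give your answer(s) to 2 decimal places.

From the data, Σt^2·t^2 = 12003, Σt^2·t = 1313, Σt^2 = 171, Σt·t = 171, Σt = 17, Σ1 = 5.
Right-hand side: Σt^2·s = 21073, Σt·s = 2265, Σs = 293.
AᵀA·[a, b, c]ᵀ = Aᵀs becomes [[12003, 1313, 171]; [1313, 171, 17]; [171, 17, 5]]·[a, b, c]ᵀ = [21073, 2265, 293]ᵀ.
Inverting the 3×3 Gram matrix, [a, b, c]ᵀ = [403597/201856, -345907/201856, -199543/50464]ᵀ.

a = 2.00, b = -1.71, c = -3.95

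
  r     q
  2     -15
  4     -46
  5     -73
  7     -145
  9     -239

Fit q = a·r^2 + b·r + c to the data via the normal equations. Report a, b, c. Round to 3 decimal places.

a = -3.155, b = 2.548, c = -6.935

From the data, Σr^2·r^2 = 9859, Σr^2·r = 1269, Σr^2 = 175, Σr·r = 175, Σr = 27, Σ1 = 5.
And Σr^2·q = -29085, Σr·q = -3745, Σq = -518.
Row-reducing yields a = -31997/10142, b = 25837/10142, c = -35168/5071.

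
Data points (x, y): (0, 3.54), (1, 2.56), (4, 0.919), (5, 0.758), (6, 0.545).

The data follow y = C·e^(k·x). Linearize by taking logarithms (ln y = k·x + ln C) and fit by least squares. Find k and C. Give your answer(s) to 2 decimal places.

k = -0.31, C = 3.48

Taking logs, ln y = k·x + ln C, so regress ln y on x.
Over the data: Σx = 16.0000, Σ(x)² = 78.0000, Σln y = 1.2356, Σx·ln y = -4.4250.
Normal system: [[78.0000, 16.0000]; [16.0000, 5]]·[k, ln C]ᵀ = [-4.4250, 1.2356]ᵀ.
Slope k = (n·Σx·ln y − Σx·Σln y)/(n·Σ(x)² − (Σx)²) = (5·-4.4250 − 16.0000·1.2356)/134.0000 = -0.31265; ln C = (Σln y − k·Σx)/n = 1.24761, so C = exp(1.24761) = 3.48200.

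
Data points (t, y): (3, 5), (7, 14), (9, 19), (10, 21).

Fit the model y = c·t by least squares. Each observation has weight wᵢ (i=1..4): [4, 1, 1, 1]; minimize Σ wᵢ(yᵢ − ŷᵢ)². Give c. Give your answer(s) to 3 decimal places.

c = 2.026

Normal-equation sums: Σwᵢ·t·t = 266.
And Σwᵢ·t·y = 539.
So AᵀWA·[c]ᵀ = AᵀWy: [[266]]·[c]ᵀ = [539]ᵀ.
Hence c = 539 / 266 ≈ 2.02632.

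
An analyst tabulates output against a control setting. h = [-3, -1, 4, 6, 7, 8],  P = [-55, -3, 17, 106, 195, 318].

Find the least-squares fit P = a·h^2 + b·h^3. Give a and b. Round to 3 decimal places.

a = -3.036, b = 1.001

Forming XᵀX = [[8131, 58131]; [58131, 431275]] and XᵀP = [33497, 255173]ᵀ gives XᵀX·[a, b]ᵀ = XᵀP.
det = 8131·431275 − 58131² = 127483864.
a = (33497·431275 − 58131·255173)/127483864 = -96760747/31870966; b = (8131·255173 − 58131·33497)/127483864 = 31899389/31870966.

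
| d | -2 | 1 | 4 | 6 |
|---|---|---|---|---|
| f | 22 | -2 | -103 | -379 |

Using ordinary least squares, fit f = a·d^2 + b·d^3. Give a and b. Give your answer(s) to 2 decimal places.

MᵀM·[a, b]ᵀ = Mᵀf reads: 1569·a + 8769·b = -15206;  8769·a + 50817·b = -88634.
(Σd^2·d^2 = 1569, Σd^2·d^3 = 8769, Σd^3·d^3 = 50817, Σd^2·f = -15206, Σd^3·f = -88634.)
det = 1569·50817 − 8769² = 2836512.
a = ((-15206)·50817 − 8769·(-88634))/2836512 = 41743/26264; b = (1569·(-88634) − 8769·(-15206))/2836512 = -159037/78792.

a = 1.59, b = -2.02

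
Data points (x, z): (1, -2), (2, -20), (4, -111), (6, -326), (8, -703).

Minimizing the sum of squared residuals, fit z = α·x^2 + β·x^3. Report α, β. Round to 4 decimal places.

α = -3.0696, β = -0.9903

The normal system MᵀM·[α, β]ᵀ = Mᵀz is [[5665, 41601]; [41601, 312961]]·[α, β]ᵀ = [-58586, -437618]ᵀ.
Eliminating β: 312961·(row 1) − 41601·(row 2) gives 42280864·α = 312961·(-58586) − 41601·(-437618) = -129786728, so α = -16223341/5285108.
Then β = ((-437618) − 41601·(-16223341/5285108))/312961 = -5233723/5285108.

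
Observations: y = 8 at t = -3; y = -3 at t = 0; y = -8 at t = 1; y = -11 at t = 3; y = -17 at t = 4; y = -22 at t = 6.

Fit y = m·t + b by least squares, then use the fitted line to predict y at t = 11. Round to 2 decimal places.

The normal equations are: 71·m + 11·b = -265;  11·m + 6·b = -53.
det = 71·6 − 11² = 305.
m = ((-265)·6 − 11·(-53))/305 = -1007/305; b = (71·(-53) − 11·(-265))/305 = -848/305.
At t = 11: ŷ = (-1007/305)·(11) + (-848/305)·(1) = -2385/61.

ŷ = -39.10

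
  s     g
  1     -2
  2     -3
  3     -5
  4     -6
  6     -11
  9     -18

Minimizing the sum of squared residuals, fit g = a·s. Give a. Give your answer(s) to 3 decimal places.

Normal-equation sums: Σs·s = 147.
For Mᵀg: Σs·g = -275.
So MᵀM·[a]ᵀ = Mᵀg: [[147]]·[a]ᵀ = [-275]ᵀ.
Hence a = -275 / 147 ≈ -1.87075.

a = -1.871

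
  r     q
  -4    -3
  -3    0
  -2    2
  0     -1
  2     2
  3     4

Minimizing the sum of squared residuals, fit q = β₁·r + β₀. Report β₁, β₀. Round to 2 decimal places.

Forming XᵀX = [[42, -4]; [-4, 6]] and Xᵀq = [24, 4]ᵀ gives XᵀX·[β₁, β₀]ᵀ = Xᵀq.
Determinant 42·6 − (-4)² = 236.
β₁ = (24·6 − (-4)·4)/236 = 40/59; β₀ = (42·4 − (-4)·24)/236 = 66/59.

β₁ = 0.68, β₀ = 1.12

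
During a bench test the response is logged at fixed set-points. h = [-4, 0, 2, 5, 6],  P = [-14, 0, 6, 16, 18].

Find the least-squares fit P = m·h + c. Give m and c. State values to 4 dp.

XᵀX·[m, c]ᵀ = XᵀP reads: 81·m + 9·c = 256;  9·m + 5·c = 26.
(Σh·h = 81, Σh = 9, Σ1 = 5, Σh·P = 256, ΣP = 26.)
Δ = 81·5 − 9² = 324.
m = (256·5 − 9·26)/324 = 523/162; c = (81·26 − 9·256)/324 = -11/18.

m = 3.2284, c = -0.6111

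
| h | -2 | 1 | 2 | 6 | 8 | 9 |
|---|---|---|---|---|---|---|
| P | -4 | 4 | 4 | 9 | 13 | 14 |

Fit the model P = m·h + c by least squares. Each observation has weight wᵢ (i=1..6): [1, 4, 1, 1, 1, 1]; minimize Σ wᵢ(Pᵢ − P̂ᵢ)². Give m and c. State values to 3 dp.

m = 1.429, c = 1.492

Entries of MᵀWM: Σwᵢ·h·h = 193, Σwᵢ·h = 27, Σwᵢ·1 = 9.
For MᵀWP: Σwᵢ·h·P = 316, Σwᵢ·P = 52.
MᵀWM·[m, c]ᵀ = MᵀWP becomes [[193, 27]; [27, 9]]·[m, c]ᵀ = [316, 52]ᵀ.
det = 193·9 − 27² = 1008.
m = (316·9 − 27·52)/1008 = 10/7; c = (193·52 − 27·316)/1008 = 94/63.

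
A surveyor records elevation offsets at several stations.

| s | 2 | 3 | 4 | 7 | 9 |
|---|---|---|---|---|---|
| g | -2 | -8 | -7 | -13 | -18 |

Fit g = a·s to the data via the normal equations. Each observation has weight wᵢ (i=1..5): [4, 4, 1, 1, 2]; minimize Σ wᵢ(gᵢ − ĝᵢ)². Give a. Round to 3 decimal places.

Compute the Gram sums: Σwᵢ·s·s = 279.
Right-hand side: Σwᵢ·s·g = -555.
Normal equations: [[279]]·[a]ᵀ = [-555]ᵀ.
a = (-555)/279 = -1.98925.

a = -1.989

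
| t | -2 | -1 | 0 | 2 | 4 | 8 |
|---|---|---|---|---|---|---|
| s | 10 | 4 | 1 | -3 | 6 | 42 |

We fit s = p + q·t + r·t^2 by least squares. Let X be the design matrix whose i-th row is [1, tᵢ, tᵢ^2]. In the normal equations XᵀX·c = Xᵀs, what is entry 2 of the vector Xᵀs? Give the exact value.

330

Entry 2 ↔ basis t, so (Xᵀs)_{2} = Σᵢ (t)·sᵢ = (-2)·(10) + (-1)·(4) + (0)·(1) + (2)·(-3) + (4)·(6) + (8)·(42) = 330.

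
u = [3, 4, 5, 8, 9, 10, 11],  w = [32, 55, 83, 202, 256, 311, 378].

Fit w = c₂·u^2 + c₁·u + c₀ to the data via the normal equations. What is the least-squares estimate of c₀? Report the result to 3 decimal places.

Compute the Gram sums: Σu^2·u^2 = 36260, Σu^2·u = 3788, Σu^2 = 416, Σu·u = 416, Σu = 50, Σ1 = 7.
And Σu^2·w = 113745, Σu·w = 11919, Σw = 1317.
Normal equations: [[36260, 3788, 416]; [3788, 416, 50]; [416, 50, 7]]·[c₂, c₁, c₀]ᵀ = [113745, 11919, 1317]ᵀ.
Row-reducing yields c₂ = 10791/3584, c₁ = 3243/3584, c₀ = 4923/1792.

c₀ = 2.747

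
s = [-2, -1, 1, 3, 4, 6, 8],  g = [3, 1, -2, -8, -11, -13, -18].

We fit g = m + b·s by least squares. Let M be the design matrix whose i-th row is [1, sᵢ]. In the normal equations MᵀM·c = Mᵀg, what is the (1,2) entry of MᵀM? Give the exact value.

Row 1 ↔ basis 1, column 2 ↔ basis s, so (MᵀM)_{1,2} = Σᵢ s = (1)·(-2) + (1)·(-1) + (1)·(1) + (1)·(3) + (1)·(4) + (1)·(6) + (1)·(8) = 19.

19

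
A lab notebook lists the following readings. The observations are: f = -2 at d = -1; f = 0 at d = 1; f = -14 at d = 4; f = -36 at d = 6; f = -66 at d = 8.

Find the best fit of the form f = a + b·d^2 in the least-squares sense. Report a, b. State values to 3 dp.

a = 0.791, b = -1.034

Forming AᵀA = [[5, 118]; [118, 5650]] and Aᵀf = [-118, -5746]ᵀ gives AᵀA·[a, b]ᵀ = Aᵀf.
Δ = 5·5650 − 118² = 14326.
a = ((-118)·5650 − 118·(-5746))/14326 = 5664/7163; b = (5·(-5746) − 118·(-118))/14326 = -7403/7163.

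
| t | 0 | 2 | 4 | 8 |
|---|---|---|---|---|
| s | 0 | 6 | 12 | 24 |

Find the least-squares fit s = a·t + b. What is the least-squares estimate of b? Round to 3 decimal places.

Setting ∂/∂a … = 0 gives: 84·a + 14·b = 252;  14·a + 4·b = 42.
Eliminating b: 4·(row 1) − 14·(row 2) gives 140·a = 4·252 − 14·42 = 420, so a = 3.
Then b = (42 − 14·3)/4 = 0.

b = 0.000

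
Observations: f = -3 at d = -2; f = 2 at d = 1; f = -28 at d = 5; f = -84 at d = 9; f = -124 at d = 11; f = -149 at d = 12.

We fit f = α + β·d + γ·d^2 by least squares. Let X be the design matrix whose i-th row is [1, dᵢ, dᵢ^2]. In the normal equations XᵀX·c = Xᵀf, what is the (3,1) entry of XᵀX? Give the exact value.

376

Row 3 ↔ basis d^2, column 1 ↔ basis 1, so (XᵀX)_{3,1} = Σᵢ d^2 = (4)·(1) + (1)·(1) + (25)·(1) + (81)·(1) + (121)·(1) + (144)·(1) = 376.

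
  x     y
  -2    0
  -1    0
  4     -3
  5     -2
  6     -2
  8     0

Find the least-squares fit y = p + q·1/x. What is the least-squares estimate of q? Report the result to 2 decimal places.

Normal-equation sums: Σ1 = 6, Σ1/x = -91/120, Σ1/x·1/x = 20101/14400.
Right-hand side: Σy = -7, Σ1/x·y = -89/60.
Normal equations: [[6, -91/120]; [-91/120, 20101/14400]]·[p, q]ᵀ = [-7, -89/60]ᵀ.
Eliminating q: (20101/14400)·(row 1) − (-91/120)·(row 2) gives (4493/576)·p = (20101/14400)·(-7) − (-91/120)·(-89/60) = -31381/2880, so p = -31381/22465.
Then q = ((-89/60) − (-91/120)·(-31381/22465))/(20101/14400) = -8184/4493.

q = -1.82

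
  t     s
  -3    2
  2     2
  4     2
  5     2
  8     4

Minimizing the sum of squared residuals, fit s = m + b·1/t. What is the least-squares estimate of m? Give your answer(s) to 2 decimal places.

m = 2.42

The normal equations are: 5·m + (89/120)·b = 12;  (89/120)·m + (6901/14400)·b = 26/15.
Determinant 5·(6901/14400) − (89/120)² = 3323/1800.
m = (12·(6901/14400) − (89/120)·(26/15))/(3323/1800) = 16075/6646; b = (5·(26/15) − (89/120)·12)/(3323/1800) = -420/3323.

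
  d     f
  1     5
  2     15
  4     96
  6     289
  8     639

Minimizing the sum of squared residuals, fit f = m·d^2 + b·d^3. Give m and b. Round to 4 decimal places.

Entries of XᵀX: Σd^2·d^2 = 5665, Σd^2·d^3 = 41601, Σd^3·d^3 = 312961.
And Σd^2·f = 52901, Σd^3·f = 395861.
Normal equations: [[5665, 41601]; [41601, 312961]]·[m, b]ᵀ = [52901, 395861]ᵀ.
Eliminating b: 312961·(row 1) − 41601·(row 2) gives 42280864·m = 312961·52901 − 41601·395861 = 87736400, so m = 5483525/2642554.
Then b = (395861 − 41601·(5483525/2642554))/312961 = 2613629/2642554.

m = 2.0751, b = 0.9891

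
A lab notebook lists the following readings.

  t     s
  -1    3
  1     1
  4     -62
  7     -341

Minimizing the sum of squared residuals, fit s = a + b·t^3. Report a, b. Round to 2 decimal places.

Setting ∂/∂a … = 0 gives: 4·a + 407·b = -399;  407·a + 121747·b = -120933.
(Σ1 = 4, Σt^3 = 407, Σt^3·t^3 = 121747, Σs = -399, Σt^3·s = -120933.)
Determinant 4·121747 − 407² = 321339.
a = ((-399)·121747 − 407·(-120933))/321339 = 2; b = (4·(-120933) − 407·(-399))/321339 = -1.

a = 2.00, b = -1.00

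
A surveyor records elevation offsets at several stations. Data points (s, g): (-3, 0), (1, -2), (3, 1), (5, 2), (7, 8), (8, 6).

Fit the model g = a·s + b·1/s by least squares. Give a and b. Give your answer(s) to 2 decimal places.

a = 0.87, b = -3.53

From the data, Σs·s = 157, Σs·1/s = 6, Σ1/s·1/s = 916049/705600.
And Σs·g = 115, Σ1/s·g = 263/420.
So MᵀM·[a, b]ᵀ = Mᵀg: [[157, 6]; [6, 916049/705600]]·[a, b]ᵀ = [115, 263/420]ᵀ.
Eliminating b: (916049/705600)·(row 1) − 6·(row 2) gives (118418093/705600)·a = (916049/705600)·115 − 6·(263/420) = 20538919/141120, so a = 102694595/118418093.
Then b = ((263/420) − 6·(102694595/118418093))/(916049/705600) = -417495120/118418093.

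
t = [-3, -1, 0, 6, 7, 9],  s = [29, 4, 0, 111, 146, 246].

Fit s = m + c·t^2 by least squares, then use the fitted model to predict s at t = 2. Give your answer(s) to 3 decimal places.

Forming AᵀA = [[6, 176]; [176, 10340]] and Aᵀs = [536, 31341]ᵀ gives AᵀA·[m, c]ᵀ = Aᵀs.
Δ = 6·10340 − 176² = 31064.
m = (536·10340 − 176·31341)/31064 = 298/353; c = (6·31341 − 176·536)/31064 = 46855/15532.
At t = 2: ŝ = (298/353)·(1) + (46855/15532)·(4) = 50133/3883.

ŝ = 12.911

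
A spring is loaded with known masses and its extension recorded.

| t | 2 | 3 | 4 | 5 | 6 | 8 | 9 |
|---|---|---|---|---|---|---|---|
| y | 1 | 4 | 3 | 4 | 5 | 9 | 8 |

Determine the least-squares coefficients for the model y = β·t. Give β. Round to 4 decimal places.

β = 0.9362

AᵀA·[β]ᵀ = Aᵀy reads: 235·β = 220.
(Σt·t = 235, Σt·y = 220.)
β = 220/235 = 0.93617.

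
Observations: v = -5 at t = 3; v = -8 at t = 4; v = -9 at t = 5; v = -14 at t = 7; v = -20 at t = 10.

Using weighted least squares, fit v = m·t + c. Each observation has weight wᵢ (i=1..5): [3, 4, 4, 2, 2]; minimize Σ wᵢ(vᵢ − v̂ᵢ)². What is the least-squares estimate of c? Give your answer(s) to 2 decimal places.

The normal system AᵀWA·[m, c]ᵀ = AᵀWv is [[489, 79]; [79, 15]]·[m, c]ᵀ = [-949, -151]ᵀ.
det = 489·15 − 79² = 1094.
m = ((-949)·15 − 79·(-151))/1094 = -1153/547; c = (489·(-151) − 79·(-949))/1094 = 566/547.

c = 1.03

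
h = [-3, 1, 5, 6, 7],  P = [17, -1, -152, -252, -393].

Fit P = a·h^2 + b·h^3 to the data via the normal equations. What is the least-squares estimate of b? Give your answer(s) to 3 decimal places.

b = -0.989

Sums needed: Σh^2·h^2 = 4404, Σh^2·h^3 = 27466, Σh^3·h^3 = 180660.
Right-hand side: Σh^2·P = -31977, Σh^3·P = -208691.
Δ = 4404·180660 − 27466² = 41245484.
a = ((-31977)·180660 − 27466·(-208691))/41245484 = -22528907/20622742; b = (4404·(-208691) − 27466·(-31977))/41245484 = -20397441/20622742.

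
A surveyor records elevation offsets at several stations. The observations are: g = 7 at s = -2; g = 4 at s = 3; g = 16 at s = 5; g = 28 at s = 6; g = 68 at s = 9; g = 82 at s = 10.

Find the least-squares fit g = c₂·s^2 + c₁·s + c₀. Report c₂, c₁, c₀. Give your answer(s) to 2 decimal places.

c₂ = 0.98, c₁ = -1.43, c₀ = -0.01

Normal-equation sums: Σs^2·s^2 = 18579, Σs^2·s = 2089, Σs^2 = 255, Σs·s = 255, Σs = 31, Σ1 = 6.
Right-hand side: Σs^2·g = 15180, Σs·g = 1678, Σg = 205.
XᵀX·[c₂, c₁, c₀]ᵀ = Xᵀg becomes [[18579, 2089, 255]; [2089, 255, 31]; [255, 31, 6]]·[c₂, c₁, c₀]ᵀ = [15180, 1678, 205]ᵀ.
Row-reducing yields c₂ = 203857/208410, c₁ = -99489/69470, c₀ = -584/104205.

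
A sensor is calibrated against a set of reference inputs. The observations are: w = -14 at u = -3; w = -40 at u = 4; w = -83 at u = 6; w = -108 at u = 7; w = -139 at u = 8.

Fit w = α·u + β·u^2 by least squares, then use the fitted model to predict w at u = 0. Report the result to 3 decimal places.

Forming MᵀM = [[174, 1108]; [1108, 8130]] and Mᵀw = [-2484, -17942]ᵀ gives MᵀM·[α, β]ᵀ = Mᵀw.
Eliminating β: 8130·(row 1) − 1108·(row 2) gives 186956·α = 8130·(-2484) − 1108·(-17942) = -315184, so α = -78796/46739.
Then β = ((-17942) − 1108·(-78796/46739))/8130 = -92409/46739.
At u = 0: ŵ = (-78796/46739)·(0) + (-92409/46739)·(0) = 0.

ŵ = 0.000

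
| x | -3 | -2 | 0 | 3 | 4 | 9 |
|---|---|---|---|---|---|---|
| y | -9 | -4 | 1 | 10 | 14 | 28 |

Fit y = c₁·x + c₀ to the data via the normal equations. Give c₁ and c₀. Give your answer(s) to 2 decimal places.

c₁ = 3.03, c₀ = 1.11

From the data, Σx·x = 119, Σx = 11, Σ1 = 6.
Right-hand side: Σx·y = 373, Σy = 40.
Normal equations: [[119, 11]; [11, 6]]·[c₁, c₀]ᵀ = [373, 40]ᵀ.
Δ = 119·6 − 11² = 593.
c₁ = (373·6 − 11·40)/593 = 1798/593; c₀ = (119·40 − 11·373)/593 = 657/593.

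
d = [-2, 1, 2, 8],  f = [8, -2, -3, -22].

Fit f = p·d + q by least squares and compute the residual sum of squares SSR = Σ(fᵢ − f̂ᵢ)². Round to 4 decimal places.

Forming MᵀM = [[73, 9]; [9, 4]] and Mᵀf = [-200, -19]ᵀ gives MᵀM·[p, q]ᵀ = Mᵀf.
Determinant 73·4 − 9² = 211.
p = ((-200)·4 − 9·(-19))/211 = -629/211; q = (73·(-19) − 9·(-200))/211 = 413/211.
Residuals: 17/211, -206/211, 212/211, -23/211; SSR = 418/211.

SSR = 1.9810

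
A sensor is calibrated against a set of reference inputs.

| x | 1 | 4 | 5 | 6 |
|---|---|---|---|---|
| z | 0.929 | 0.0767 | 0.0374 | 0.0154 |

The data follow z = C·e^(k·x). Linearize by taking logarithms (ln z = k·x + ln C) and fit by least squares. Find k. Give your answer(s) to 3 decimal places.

k = -0.815

Let Y = ln z. Fitting Y = k·x + ln C by least squares:
XᵀX = [[78.0000, 16.0000]; [16.0000, 4]], rhs = [-51.8158, -10.1010]ᵀ  (here Σx = 16.0000, Σ(x)² = 78.0000, Σln z = -10.1010, Σx·ln z = -51.8158).
Δ = 78.0000·4 − (16.0000)² = 56.0000; k = (-51.8158·4 − 16.0000·-10.1010)/56.0000 = -0.81514, ln C = (78.0000·-10.1010 − 16.0000·-51.8158)/56.0000 = 0.73531.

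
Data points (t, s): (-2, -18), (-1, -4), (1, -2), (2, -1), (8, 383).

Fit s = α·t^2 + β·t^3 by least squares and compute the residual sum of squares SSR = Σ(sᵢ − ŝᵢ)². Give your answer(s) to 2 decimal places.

SSR = 0.76

Entries of MᵀM: Σt^2·t^2 = 4130, Σt^2·t^3 = 32768, Σt^3·t^3 = 262274.
Right-hand side: Σt^2·s = 24430, Σt^3·s = 196234.
MᵀM·[α, β]ᵀ = Mᵀs becomes [[4130, 32768]; [32768, 262274]]·[α, β]ᵀ = [24430, 196234]ᵀ.
Δ = 4130·262274 − 32768² = 9449796.
α = (24430·262274 − 32768·196234)/9449796 = -1903491/787483; β = (4130·196234 − 32768·24430)/9449796 = 827015/787483.
Residuals: 55390/787483, -419426/787483, -498490/787483, 210361/787483, -2267/787483; SSR = 599042/787483.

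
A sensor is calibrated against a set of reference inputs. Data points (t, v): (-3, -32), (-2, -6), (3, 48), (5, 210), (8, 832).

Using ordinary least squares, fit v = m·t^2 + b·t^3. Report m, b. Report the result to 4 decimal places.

Normal-equation sums: Σt^2·t^2 = 4899, Σt^2·t^3 = 35861, Σt^3·t^3 = 279291.
Right-hand side: Σt^2·v = 58618, Σt^3·v = 454442.
Normal equations: [[4899, 35861]; [35861, 279291]]·[m, b]ᵀ = [58618, 454442]ᵀ.
Determinant 4899·279291 − 35861² = 82235288.
m = (58618·279291 − 35861·454442)/82235288 = 18683819/20558822; b = (4899·454442 − 35861·58618)/82235288 = 31052815/20558822.

m = 0.9088, b = 1.5104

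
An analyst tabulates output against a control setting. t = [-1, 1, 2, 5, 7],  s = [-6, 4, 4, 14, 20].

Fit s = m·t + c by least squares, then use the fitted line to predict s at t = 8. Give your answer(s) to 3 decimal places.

With design matrix X, XᵀX = [[80, 14]; [14, 5]] and Xᵀs = [228, 36]ᵀ.
Δ = 80·5 − 14² = 204.
m = (228·5 − 14·36)/204 = 53/17; c = (80·36 − 14·228)/204 = -26/17.
At t = 8: ŝ = (53/17)·(8) + (-26/17)·(1) = 398/17.

ŝ = 23.412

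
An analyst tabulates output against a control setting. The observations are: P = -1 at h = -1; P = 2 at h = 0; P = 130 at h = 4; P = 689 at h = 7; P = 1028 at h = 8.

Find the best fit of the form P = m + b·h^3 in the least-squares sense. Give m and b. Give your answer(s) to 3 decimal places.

The normal system MᵀM·[m, b]ᵀ = MᵀP is [[5, 918]; [918, 383890]]·[m, b]ᵀ = [1848, 770984]ᵀ.
det = 5·383890 − 918² = 1076726.
m = (1848·383890 − 918·770984)/1076726 = 832704/538363; b = (5·770984 − 918·1848)/1076726 = 1079228/538363.

m = 1.547, b = 2.005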